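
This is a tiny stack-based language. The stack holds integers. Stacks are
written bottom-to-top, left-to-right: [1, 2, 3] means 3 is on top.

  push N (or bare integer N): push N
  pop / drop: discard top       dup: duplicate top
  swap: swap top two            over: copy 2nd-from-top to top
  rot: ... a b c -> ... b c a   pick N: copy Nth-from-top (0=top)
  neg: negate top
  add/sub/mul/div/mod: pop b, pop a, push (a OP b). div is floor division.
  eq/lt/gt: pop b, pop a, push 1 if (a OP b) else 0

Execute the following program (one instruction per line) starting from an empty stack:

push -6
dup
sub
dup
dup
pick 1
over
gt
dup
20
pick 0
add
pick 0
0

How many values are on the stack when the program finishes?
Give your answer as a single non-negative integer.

After 'push -6': stack = [-6] (depth 1)
After 'dup': stack = [-6, -6] (depth 2)
After 'sub': stack = [0] (depth 1)
After 'dup': stack = [0, 0] (depth 2)
After 'dup': stack = [0, 0, 0] (depth 3)
After 'pick 1': stack = [0, 0, 0, 0] (depth 4)
After 'over': stack = [0, 0, 0, 0, 0] (depth 5)
After 'gt': stack = [0, 0, 0, 0] (depth 4)
After 'dup': stack = [0, 0, 0, 0, 0] (depth 5)
After 'push 20': stack = [0, 0, 0, 0, 0, 20] (depth 6)
After 'pick 0': stack = [0, 0, 0, 0, 0, 20, 20] (depth 7)
After 'add': stack = [0, 0, 0, 0, 0, 40] (depth 6)
After 'pick 0': stack = [0, 0, 0, 0, 0, 40, 40] (depth 7)
After 'push 0': stack = [0, 0, 0, 0, 0, 40, 40, 0] (depth 8)

Answer: 8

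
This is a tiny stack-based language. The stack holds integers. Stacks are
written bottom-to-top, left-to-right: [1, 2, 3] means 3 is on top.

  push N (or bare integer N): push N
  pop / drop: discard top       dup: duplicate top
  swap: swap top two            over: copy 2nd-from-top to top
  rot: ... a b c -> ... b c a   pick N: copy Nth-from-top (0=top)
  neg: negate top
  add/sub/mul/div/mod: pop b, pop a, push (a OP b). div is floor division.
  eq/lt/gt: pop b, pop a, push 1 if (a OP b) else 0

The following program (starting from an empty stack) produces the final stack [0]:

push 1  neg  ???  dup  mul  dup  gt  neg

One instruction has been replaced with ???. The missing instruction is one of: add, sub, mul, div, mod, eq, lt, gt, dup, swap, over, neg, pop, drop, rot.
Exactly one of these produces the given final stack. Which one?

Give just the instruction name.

Stack before ???: [-1]
Stack after ???:  [1]
The instruction that transforms [-1] -> [1] is: neg

Answer: neg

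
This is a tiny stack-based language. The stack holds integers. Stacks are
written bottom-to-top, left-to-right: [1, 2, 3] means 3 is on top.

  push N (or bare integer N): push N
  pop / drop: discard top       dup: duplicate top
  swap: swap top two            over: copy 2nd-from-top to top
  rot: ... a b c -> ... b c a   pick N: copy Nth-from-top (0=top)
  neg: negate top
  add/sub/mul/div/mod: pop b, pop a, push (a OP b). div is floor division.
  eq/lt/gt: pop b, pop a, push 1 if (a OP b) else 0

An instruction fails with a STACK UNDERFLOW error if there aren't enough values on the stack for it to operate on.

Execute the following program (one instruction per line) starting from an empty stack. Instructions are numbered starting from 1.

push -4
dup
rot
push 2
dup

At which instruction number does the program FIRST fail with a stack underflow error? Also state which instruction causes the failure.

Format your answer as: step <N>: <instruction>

Step 1 ('push -4'): stack = [-4], depth = 1
Step 2 ('dup'): stack = [-4, -4], depth = 2
Step 3 ('rot'): needs 3 value(s) but depth is 2 — STACK UNDERFLOW

Answer: step 3: rot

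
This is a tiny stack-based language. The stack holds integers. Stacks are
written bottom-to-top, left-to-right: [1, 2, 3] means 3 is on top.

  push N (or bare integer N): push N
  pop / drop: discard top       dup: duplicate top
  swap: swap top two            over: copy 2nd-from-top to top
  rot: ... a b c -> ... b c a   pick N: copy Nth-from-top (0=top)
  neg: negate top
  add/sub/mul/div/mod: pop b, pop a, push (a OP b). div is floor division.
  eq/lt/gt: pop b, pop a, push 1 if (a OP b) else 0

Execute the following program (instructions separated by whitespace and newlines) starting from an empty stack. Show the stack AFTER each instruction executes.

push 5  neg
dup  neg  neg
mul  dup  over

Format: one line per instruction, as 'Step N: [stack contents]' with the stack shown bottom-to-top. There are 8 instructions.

Step 1: [5]
Step 2: [-5]
Step 3: [-5, -5]
Step 4: [-5, 5]
Step 5: [-5, -5]
Step 6: [25]
Step 7: [25, 25]
Step 8: [25, 25, 25]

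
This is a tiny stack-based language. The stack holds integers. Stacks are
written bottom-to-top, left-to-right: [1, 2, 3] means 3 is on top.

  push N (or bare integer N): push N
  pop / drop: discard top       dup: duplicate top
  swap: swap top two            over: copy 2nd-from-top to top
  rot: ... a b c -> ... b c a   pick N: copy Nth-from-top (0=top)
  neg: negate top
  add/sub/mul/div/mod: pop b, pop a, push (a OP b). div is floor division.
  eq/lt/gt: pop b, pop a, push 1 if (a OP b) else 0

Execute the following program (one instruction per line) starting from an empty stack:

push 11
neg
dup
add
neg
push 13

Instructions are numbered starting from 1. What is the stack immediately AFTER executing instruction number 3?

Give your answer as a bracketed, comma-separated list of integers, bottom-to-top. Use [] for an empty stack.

Answer: [-11, -11]

Derivation:
Step 1 ('push 11'): [11]
Step 2 ('neg'): [-11]
Step 3 ('dup'): [-11, -11]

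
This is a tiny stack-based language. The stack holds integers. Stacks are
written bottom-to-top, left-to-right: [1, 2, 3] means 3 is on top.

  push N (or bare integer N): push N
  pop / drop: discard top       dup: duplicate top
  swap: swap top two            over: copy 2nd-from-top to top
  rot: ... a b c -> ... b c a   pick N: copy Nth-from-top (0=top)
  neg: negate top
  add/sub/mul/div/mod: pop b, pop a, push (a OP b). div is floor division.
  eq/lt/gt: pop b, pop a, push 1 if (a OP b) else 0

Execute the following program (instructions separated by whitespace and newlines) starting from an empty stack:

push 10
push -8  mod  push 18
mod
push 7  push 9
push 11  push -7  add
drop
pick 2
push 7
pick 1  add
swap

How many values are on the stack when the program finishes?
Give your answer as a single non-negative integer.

After 'push 10': stack = [10] (depth 1)
After 'push -8': stack = [10, -8] (depth 2)
After 'mod': stack = [-6] (depth 1)
After 'push 18': stack = [-6, 18] (depth 2)
After 'mod': stack = [12] (depth 1)
After 'push 7': stack = [12, 7] (depth 2)
After 'push 9': stack = [12, 7, 9] (depth 3)
After 'push 11': stack = [12, 7, 9, 11] (depth 4)
After 'push -7': stack = [12, 7, 9, 11, -7] (depth 5)
After 'add': stack = [12, 7, 9, 4] (depth 4)
After 'drop': stack = [12, 7, 9] (depth 3)
After 'pick 2': stack = [12, 7, 9, 12] (depth 4)
After 'push 7': stack = [12, 7, 9, 12, 7] (depth 5)
After 'pick 1': stack = [12, 7, 9, 12, 7, 12] (depth 6)
After 'add': stack = [12, 7, 9, 12, 19] (depth 5)
After 'swap': stack = [12, 7, 9, 19, 12] (depth 5)

Answer: 5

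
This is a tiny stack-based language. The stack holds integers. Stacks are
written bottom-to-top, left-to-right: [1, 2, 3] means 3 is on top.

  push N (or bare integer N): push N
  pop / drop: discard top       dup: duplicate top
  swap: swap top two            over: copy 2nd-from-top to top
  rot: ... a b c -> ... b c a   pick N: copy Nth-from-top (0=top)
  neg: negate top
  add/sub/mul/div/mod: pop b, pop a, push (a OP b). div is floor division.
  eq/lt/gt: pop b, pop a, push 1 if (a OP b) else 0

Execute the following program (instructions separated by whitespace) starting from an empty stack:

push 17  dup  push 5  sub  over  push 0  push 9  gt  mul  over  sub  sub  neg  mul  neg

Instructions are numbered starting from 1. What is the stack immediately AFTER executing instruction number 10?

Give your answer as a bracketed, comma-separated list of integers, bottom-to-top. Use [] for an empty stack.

Step 1 ('push 17'): [17]
Step 2 ('dup'): [17, 17]
Step 3 ('push 5'): [17, 17, 5]
Step 4 ('sub'): [17, 12]
Step 5 ('over'): [17, 12, 17]
Step 6 ('push 0'): [17, 12, 17, 0]
Step 7 ('push 9'): [17, 12, 17, 0, 9]
Step 8 ('gt'): [17, 12, 17, 0]
Step 9 ('mul'): [17, 12, 0]
Step 10 ('over'): [17, 12, 0, 12]

Answer: [17, 12, 0, 12]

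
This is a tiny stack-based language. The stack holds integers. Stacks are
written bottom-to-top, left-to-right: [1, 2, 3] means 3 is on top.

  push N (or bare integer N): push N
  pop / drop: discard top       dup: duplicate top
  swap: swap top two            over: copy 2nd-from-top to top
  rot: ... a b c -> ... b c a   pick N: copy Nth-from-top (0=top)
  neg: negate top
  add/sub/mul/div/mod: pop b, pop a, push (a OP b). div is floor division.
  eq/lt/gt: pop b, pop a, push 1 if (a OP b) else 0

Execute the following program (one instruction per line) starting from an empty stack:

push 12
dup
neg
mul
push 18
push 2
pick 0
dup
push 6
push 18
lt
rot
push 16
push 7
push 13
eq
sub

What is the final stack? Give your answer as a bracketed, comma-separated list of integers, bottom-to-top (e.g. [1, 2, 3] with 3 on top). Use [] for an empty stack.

Answer: [-144, 18, 2, 2, 1, 2, 16]

Derivation:
After 'push 12': [12]
After 'dup': [12, 12]
After 'neg': [12, -12]
After 'mul': [-144]
After 'push 18': [-144, 18]
After 'push 2': [-144, 18, 2]
After 'pick 0': [-144, 18, 2, 2]
After 'dup': [-144, 18, 2, 2, 2]
After 'push 6': [-144, 18, 2, 2, 2, 6]
After 'push 18': [-144, 18, 2, 2, 2, 6, 18]
After 'lt': [-144, 18, 2, 2, 2, 1]
After 'rot': [-144, 18, 2, 2, 1, 2]
After 'push 16': [-144, 18, 2, 2, 1, 2, 16]
After 'push 7': [-144, 18, 2, 2, 1, 2, 16, 7]
After 'push 13': [-144, 18, 2, 2, 1, 2, 16, 7, 13]
After 'eq': [-144, 18, 2, 2, 1, 2, 16, 0]
After 'sub': [-144, 18, 2, 2, 1, 2, 16]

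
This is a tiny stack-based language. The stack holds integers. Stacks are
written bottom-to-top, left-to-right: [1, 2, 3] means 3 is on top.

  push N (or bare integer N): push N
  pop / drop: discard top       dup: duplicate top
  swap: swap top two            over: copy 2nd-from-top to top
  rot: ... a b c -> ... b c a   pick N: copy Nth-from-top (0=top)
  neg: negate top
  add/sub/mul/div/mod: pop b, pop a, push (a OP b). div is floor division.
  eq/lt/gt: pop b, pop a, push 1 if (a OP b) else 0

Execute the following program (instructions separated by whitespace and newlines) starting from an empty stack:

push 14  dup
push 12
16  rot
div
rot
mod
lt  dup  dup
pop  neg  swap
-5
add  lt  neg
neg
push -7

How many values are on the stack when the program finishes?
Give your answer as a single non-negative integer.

After 'push 14': stack = [14] (depth 1)
After 'dup': stack = [14, 14] (depth 2)
After 'push 12': stack = [14, 14, 12] (depth 3)
After 'push 16': stack = [14, 14, 12, 16] (depth 4)
After 'rot': stack = [14, 12, 16, 14] (depth 4)
After 'div': stack = [14, 12, 1] (depth 3)
After 'rot': stack = [12, 1, 14] (depth 3)
After 'mod': stack = [12, 1] (depth 2)
After 'lt': stack = [0] (depth 1)
After 'dup': stack = [0, 0] (depth 2)
After 'dup': stack = [0, 0, 0] (depth 3)
After 'pop': stack = [0, 0] (depth 2)
After 'neg': stack = [0, 0] (depth 2)
After 'swap': stack = [0, 0] (depth 2)
After 'push -5': stack = [0, 0, -5] (depth 3)
After 'add': stack = [0, -5] (depth 2)
After 'lt': stack = [0] (depth 1)
After 'neg': stack = [0] (depth 1)
After 'neg': stack = [0] (depth 1)
After 'push -7': stack = [0, -7] (depth 2)

Answer: 2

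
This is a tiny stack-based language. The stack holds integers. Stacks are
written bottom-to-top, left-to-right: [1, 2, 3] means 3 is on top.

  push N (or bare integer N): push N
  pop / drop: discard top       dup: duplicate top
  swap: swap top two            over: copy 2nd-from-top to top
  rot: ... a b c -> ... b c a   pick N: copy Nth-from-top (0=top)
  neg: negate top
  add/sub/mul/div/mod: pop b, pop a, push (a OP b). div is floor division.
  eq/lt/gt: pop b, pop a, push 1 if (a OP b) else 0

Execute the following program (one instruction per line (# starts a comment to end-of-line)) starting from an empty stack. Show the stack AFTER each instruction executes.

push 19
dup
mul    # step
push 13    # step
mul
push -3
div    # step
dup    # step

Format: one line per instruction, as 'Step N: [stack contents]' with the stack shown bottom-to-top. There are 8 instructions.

Step 1: [19]
Step 2: [19, 19]
Step 3: [361]
Step 4: [361, 13]
Step 5: [4693]
Step 6: [4693, -3]
Step 7: [-1565]
Step 8: [-1565, -1565]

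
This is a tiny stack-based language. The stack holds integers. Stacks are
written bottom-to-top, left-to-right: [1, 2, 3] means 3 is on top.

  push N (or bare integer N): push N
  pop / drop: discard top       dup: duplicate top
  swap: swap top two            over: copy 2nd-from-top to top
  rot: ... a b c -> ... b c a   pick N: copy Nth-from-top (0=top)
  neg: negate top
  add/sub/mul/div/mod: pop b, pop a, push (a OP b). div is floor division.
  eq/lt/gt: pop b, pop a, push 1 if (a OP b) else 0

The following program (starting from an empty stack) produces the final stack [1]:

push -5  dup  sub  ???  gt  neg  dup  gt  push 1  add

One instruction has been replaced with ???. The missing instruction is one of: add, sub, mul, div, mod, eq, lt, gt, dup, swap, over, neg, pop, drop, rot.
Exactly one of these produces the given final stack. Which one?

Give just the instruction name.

Stack before ???: [0]
Stack after ???:  [0, 0]
The instruction that transforms [0] -> [0, 0] is: dup

Answer: dup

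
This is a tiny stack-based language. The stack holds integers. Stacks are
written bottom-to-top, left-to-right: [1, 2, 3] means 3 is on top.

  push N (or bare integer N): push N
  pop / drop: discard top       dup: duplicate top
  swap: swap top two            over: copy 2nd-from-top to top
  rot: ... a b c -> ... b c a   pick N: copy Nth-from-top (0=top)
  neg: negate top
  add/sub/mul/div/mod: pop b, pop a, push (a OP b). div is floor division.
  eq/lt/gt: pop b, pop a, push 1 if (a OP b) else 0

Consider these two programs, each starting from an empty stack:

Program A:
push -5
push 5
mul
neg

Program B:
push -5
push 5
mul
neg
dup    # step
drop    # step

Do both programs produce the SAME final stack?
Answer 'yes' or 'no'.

Answer: yes

Derivation:
Program A trace:
  After 'push -5': [-5]
  After 'push 5': [-5, 5]
  After 'mul': [-25]
  After 'neg': [25]
Program A final stack: [25]

Program B trace:
  After 'push -5': [-5]
  After 'push 5': [-5, 5]
  After 'mul': [-25]
  After 'neg': [25]
  After 'dup': [25, 25]
  After 'drop': [25]
Program B final stack: [25]
Same: yes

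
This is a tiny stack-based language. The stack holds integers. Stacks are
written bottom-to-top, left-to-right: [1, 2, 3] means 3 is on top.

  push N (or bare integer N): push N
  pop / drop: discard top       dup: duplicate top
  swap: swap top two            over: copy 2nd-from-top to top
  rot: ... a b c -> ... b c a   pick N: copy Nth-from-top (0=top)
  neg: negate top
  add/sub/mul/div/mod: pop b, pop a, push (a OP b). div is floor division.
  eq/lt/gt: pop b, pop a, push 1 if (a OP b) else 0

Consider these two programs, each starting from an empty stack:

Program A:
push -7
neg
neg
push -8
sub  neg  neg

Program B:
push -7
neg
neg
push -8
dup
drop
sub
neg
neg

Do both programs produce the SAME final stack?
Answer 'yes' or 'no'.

Answer: yes

Derivation:
Program A trace:
  After 'push -7': [-7]
  After 'neg': [7]
  After 'neg': [-7]
  After 'push -8': [-7, -8]
  After 'sub': [1]
  After 'neg': [-1]
  After 'neg': [1]
Program A final stack: [1]

Program B trace:
  After 'push -7': [-7]
  After 'neg': [7]
  After 'neg': [-7]
  After 'push -8': [-7, -8]
  After 'dup': [-7, -8, -8]
  After 'drop': [-7, -8]
  After 'sub': [1]
  After 'neg': [-1]
  After 'neg': [1]
Program B final stack: [1]
Same: yes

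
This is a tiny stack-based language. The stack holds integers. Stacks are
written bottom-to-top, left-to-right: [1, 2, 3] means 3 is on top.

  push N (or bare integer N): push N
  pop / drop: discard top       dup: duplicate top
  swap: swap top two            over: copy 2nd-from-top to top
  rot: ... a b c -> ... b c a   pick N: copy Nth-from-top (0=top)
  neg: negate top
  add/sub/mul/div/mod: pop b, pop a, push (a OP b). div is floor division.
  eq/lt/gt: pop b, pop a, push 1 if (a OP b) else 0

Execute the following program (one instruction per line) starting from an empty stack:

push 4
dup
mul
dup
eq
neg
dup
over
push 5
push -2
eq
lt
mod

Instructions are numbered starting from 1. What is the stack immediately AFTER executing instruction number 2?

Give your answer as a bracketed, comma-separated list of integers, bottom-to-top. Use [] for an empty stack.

Answer: [4, 4]

Derivation:
Step 1 ('push 4'): [4]
Step 2 ('dup'): [4, 4]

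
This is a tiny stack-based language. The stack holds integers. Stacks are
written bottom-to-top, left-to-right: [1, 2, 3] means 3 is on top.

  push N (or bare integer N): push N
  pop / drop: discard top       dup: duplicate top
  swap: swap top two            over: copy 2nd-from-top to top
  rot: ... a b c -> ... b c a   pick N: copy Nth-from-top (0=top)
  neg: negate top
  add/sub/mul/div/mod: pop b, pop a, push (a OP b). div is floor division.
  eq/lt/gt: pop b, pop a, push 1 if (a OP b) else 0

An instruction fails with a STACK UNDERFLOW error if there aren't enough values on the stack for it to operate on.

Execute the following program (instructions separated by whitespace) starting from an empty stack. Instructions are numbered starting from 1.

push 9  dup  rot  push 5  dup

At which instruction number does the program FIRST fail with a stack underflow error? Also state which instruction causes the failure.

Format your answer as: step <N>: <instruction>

Answer: step 3: rot

Derivation:
Step 1 ('push 9'): stack = [9], depth = 1
Step 2 ('dup'): stack = [9, 9], depth = 2
Step 3 ('rot'): needs 3 value(s) but depth is 2 — STACK UNDERFLOW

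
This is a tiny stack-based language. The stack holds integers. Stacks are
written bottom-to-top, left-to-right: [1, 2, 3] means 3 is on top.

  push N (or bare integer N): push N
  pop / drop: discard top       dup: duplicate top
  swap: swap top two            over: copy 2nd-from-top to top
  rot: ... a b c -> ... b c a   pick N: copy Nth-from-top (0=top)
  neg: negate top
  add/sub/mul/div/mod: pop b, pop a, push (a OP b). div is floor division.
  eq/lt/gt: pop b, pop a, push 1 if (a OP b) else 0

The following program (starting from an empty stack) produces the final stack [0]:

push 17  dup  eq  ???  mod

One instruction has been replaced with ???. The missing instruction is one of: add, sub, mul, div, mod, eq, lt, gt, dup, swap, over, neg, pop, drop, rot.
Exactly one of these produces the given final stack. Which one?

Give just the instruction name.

Answer: dup

Derivation:
Stack before ???: [1]
Stack after ???:  [1, 1]
The instruction that transforms [1] -> [1, 1] is: dup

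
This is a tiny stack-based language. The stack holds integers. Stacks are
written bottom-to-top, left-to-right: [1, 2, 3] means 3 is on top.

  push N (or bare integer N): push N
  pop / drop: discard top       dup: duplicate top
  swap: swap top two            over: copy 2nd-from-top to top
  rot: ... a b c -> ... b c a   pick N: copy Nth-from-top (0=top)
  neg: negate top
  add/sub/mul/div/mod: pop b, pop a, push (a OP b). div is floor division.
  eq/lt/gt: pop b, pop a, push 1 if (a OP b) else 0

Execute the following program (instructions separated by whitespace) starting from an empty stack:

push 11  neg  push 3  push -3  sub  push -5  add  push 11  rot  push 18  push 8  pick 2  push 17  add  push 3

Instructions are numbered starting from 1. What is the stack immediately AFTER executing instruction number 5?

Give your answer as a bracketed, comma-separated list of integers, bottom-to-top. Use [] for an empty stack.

Answer: [-11, 6]

Derivation:
Step 1 ('push 11'): [11]
Step 2 ('neg'): [-11]
Step 3 ('push 3'): [-11, 3]
Step 4 ('push -3'): [-11, 3, -3]
Step 5 ('sub'): [-11, 6]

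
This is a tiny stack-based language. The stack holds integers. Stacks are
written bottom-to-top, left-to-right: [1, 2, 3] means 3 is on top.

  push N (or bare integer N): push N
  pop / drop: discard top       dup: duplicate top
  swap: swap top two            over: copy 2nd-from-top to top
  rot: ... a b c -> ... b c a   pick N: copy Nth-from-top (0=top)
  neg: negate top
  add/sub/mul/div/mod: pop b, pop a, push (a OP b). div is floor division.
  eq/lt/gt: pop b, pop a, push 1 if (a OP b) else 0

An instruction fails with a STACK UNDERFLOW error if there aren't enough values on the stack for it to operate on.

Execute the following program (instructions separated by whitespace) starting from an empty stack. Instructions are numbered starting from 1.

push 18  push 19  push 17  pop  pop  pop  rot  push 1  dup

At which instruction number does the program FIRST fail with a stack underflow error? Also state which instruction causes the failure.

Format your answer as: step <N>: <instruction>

Answer: step 7: rot

Derivation:
Step 1 ('push 18'): stack = [18], depth = 1
Step 2 ('push 19'): stack = [18, 19], depth = 2
Step 3 ('push 17'): stack = [18, 19, 17], depth = 3
Step 4 ('pop'): stack = [18, 19], depth = 2
Step 5 ('pop'): stack = [18], depth = 1
Step 6 ('pop'): stack = [], depth = 0
Step 7 ('rot'): needs 3 value(s) but depth is 0 — STACK UNDERFLOW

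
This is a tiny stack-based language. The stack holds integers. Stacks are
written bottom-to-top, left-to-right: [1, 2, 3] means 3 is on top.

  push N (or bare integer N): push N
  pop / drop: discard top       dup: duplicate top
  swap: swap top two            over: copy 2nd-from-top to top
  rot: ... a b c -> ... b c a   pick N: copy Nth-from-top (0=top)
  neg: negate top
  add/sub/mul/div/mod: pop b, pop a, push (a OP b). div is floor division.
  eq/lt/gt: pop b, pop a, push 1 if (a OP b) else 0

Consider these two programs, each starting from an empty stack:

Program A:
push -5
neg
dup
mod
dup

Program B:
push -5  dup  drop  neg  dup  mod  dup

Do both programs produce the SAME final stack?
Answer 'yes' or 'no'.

Program A trace:
  After 'push -5': [-5]
  After 'neg': [5]
  After 'dup': [5, 5]
  After 'mod': [0]
  After 'dup': [0, 0]
Program A final stack: [0, 0]

Program B trace:
  After 'push -5': [-5]
  After 'dup': [-5, -5]
  After 'drop': [-5]
  After 'neg': [5]
  After 'dup': [5, 5]
  After 'mod': [0]
  After 'dup': [0, 0]
Program B final stack: [0, 0]
Same: yes

Answer: yes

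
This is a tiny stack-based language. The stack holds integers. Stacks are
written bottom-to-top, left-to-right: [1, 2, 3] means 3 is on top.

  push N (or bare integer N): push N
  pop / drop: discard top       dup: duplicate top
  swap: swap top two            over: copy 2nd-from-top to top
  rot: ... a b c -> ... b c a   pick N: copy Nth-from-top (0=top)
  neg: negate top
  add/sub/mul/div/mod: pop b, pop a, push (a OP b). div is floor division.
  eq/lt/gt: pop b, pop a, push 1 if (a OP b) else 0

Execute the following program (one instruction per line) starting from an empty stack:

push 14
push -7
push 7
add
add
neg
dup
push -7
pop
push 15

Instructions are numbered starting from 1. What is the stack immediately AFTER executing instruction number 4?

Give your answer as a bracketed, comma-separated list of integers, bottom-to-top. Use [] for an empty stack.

Step 1 ('push 14'): [14]
Step 2 ('push -7'): [14, -7]
Step 3 ('push 7'): [14, -7, 7]
Step 4 ('add'): [14, 0]

Answer: [14, 0]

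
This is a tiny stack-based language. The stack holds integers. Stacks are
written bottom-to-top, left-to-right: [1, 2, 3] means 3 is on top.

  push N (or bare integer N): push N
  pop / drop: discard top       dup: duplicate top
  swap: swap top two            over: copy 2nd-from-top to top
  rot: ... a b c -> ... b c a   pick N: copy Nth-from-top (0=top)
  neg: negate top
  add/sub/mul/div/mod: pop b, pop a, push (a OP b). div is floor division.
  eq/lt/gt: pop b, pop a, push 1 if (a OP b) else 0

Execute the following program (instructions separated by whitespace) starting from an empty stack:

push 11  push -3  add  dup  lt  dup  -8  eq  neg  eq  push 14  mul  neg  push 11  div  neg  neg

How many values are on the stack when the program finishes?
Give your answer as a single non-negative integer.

After 'push 11': stack = [11] (depth 1)
After 'push -3': stack = [11, -3] (depth 2)
After 'add': stack = [8] (depth 1)
After 'dup': stack = [8, 8] (depth 2)
After 'lt': stack = [0] (depth 1)
After 'dup': stack = [0, 0] (depth 2)
After 'push -8': stack = [0, 0, -8] (depth 3)
After 'eq': stack = [0, 0] (depth 2)
After 'neg': stack = [0, 0] (depth 2)
After 'eq': stack = [1] (depth 1)
After 'push 14': stack = [1, 14] (depth 2)
After 'mul': stack = [14] (depth 1)
After 'neg': stack = [-14] (depth 1)
After 'push 11': stack = [-14, 11] (depth 2)
After 'div': stack = [-2] (depth 1)
After 'neg': stack = [2] (depth 1)
After 'neg': stack = [-2] (depth 1)

Answer: 1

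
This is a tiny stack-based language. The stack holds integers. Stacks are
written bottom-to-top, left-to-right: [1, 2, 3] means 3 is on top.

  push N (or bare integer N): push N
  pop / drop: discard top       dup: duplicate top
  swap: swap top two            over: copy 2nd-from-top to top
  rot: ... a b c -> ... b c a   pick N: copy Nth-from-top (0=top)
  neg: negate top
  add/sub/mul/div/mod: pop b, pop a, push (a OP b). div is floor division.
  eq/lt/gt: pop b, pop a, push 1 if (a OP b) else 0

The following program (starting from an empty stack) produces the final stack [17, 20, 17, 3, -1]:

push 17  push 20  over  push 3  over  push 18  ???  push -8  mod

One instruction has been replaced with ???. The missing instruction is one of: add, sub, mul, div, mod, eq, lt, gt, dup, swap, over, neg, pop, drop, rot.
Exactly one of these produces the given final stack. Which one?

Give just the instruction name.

Stack before ???: [17, 20, 17, 3, 17, 18]
Stack after ???:  [17, 20, 17, 3, -1]
The instruction that transforms [17, 20, 17, 3, 17, 18] -> [17, 20, 17, 3, -1] is: sub

Answer: sub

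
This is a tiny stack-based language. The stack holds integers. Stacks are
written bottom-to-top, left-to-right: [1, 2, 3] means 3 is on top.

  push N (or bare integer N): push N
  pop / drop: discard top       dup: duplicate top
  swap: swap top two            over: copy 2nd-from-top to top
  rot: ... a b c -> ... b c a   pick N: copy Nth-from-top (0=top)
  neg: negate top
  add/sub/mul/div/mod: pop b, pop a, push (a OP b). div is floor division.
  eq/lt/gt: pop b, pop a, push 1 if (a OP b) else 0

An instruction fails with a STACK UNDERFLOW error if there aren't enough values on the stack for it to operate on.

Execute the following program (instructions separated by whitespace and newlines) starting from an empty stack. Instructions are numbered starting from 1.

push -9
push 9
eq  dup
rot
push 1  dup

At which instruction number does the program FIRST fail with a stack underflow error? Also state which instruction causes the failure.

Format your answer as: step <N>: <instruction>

Answer: step 5: rot

Derivation:
Step 1 ('push -9'): stack = [-9], depth = 1
Step 2 ('push 9'): stack = [-9, 9], depth = 2
Step 3 ('eq'): stack = [0], depth = 1
Step 4 ('dup'): stack = [0, 0], depth = 2
Step 5 ('rot'): needs 3 value(s) but depth is 2 — STACK UNDERFLOW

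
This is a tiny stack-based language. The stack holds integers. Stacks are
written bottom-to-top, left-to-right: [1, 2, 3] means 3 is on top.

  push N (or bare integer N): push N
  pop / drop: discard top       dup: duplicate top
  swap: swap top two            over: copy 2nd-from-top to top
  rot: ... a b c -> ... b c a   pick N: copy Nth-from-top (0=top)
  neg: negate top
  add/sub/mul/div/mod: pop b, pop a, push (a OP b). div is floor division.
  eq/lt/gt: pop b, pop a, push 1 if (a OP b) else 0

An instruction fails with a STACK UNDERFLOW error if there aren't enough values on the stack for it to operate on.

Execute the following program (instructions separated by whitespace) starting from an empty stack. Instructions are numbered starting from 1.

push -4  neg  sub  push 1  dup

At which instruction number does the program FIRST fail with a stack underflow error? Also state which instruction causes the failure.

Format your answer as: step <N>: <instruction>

Answer: step 3: sub

Derivation:
Step 1 ('push -4'): stack = [-4], depth = 1
Step 2 ('neg'): stack = [4], depth = 1
Step 3 ('sub'): needs 2 value(s) but depth is 1 — STACK UNDERFLOW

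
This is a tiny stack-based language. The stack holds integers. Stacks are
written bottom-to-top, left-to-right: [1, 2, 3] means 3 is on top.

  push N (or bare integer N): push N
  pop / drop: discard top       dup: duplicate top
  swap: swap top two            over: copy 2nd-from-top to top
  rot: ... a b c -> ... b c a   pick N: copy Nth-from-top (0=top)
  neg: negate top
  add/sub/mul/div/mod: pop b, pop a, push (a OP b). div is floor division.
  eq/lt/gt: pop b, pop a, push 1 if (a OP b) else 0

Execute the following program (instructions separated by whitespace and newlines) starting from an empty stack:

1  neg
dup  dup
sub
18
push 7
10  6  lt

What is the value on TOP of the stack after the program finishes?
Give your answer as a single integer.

After 'push 1': [1]
After 'neg': [-1]
After 'dup': [-1, -1]
After 'dup': [-1, -1, -1]
After 'sub': [-1, 0]
After 'push 18': [-1, 0, 18]
After 'push 7': [-1, 0, 18, 7]
After 'push 10': [-1, 0, 18, 7, 10]
After 'push 6': [-1, 0, 18, 7, 10, 6]
After 'lt': [-1, 0, 18, 7, 0]

Answer: 0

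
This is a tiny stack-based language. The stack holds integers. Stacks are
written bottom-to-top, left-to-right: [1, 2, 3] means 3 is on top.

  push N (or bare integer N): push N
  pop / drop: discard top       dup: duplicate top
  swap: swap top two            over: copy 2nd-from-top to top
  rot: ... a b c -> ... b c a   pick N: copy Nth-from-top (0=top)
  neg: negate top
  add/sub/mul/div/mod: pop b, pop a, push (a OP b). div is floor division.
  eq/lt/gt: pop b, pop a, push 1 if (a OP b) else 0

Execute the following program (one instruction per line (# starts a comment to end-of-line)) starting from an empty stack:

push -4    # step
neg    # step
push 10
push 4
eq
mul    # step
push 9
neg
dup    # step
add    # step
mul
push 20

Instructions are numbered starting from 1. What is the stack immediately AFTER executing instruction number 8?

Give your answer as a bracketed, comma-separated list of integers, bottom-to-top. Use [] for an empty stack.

Answer: [0, -9]

Derivation:
Step 1 ('push -4'): [-4]
Step 2 ('neg'): [4]
Step 3 ('push 10'): [4, 10]
Step 4 ('push 4'): [4, 10, 4]
Step 5 ('eq'): [4, 0]
Step 6 ('mul'): [0]
Step 7 ('push 9'): [0, 9]
Step 8 ('neg'): [0, -9]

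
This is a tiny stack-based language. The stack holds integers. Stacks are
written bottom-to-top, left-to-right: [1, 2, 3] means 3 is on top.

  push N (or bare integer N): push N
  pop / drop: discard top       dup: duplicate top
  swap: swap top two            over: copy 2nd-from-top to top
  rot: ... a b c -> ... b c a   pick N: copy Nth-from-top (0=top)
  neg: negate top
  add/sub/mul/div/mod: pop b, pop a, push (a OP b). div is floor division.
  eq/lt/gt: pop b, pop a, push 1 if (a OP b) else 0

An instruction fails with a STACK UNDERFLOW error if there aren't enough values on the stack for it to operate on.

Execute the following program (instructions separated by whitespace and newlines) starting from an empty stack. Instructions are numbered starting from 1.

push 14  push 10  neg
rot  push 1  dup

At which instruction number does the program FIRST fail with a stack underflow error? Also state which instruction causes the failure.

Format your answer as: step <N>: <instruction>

Step 1 ('push 14'): stack = [14], depth = 1
Step 2 ('push 10'): stack = [14, 10], depth = 2
Step 3 ('neg'): stack = [14, -10], depth = 2
Step 4 ('rot'): needs 3 value(s) but depth is 2 — STACK UNDERFLOW

Answer: step 4: rot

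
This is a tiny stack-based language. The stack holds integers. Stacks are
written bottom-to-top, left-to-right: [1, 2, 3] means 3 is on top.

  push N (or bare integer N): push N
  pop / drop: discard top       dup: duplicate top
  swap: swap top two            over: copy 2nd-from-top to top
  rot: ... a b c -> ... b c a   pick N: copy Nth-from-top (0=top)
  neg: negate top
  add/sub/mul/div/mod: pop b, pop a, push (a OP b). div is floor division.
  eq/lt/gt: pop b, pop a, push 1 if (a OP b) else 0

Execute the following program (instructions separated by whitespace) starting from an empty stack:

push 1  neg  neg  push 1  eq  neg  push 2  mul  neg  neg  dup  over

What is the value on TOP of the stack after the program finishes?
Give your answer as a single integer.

Answer: -2

Derivation:
After 'push 1': [1]
After 'neg': [-1]
After 'neg': [1]
After 'push 1': [1, 1]
After 'eq': [1]
After 'neg': [-1]
After 'push 2': [-1, 2]
After 'mul': [-2]
After 'neg': [2]
After 'neg': [-2]
After 'dup': [-2, -2]
After 'over': [-2, -2, -2]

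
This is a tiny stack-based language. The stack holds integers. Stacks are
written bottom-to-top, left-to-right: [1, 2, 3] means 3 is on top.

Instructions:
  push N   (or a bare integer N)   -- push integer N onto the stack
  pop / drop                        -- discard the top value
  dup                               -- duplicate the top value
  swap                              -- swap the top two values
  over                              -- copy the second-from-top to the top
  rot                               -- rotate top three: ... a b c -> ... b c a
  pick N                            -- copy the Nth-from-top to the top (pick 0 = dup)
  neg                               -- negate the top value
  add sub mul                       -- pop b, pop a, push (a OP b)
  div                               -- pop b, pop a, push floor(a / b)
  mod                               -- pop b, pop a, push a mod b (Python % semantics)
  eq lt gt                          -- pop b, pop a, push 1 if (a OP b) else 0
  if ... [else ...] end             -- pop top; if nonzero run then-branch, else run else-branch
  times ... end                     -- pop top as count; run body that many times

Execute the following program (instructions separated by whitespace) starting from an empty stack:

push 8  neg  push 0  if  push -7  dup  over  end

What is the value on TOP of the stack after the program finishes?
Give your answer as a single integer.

Answer: -8

Derivation:
After 'push 8': [8]
After 'neg': [-8]
After 'push 0': [-8, 0]
After 'if': [-8]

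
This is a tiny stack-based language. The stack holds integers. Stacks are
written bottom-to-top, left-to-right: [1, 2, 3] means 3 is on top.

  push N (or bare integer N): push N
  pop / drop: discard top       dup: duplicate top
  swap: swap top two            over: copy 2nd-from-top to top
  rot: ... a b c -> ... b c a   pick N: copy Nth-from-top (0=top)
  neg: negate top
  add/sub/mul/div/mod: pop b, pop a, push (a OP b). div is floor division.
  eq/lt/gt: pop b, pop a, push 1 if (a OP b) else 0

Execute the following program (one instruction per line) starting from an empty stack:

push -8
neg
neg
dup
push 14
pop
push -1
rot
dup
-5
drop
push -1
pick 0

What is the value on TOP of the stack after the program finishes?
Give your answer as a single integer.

Answer: -1

Derivation:
After 'push -8': [-8]
After 'neg': [8]
After 'neg': [-8]
After 'dup': [-8, -8]
After 'push 14': [-8, -8, 14]
After 'pop': [-8, -8]
After 'push -1': [-8, -8, -1]
After 'rot': [-8, -1, -8]
After 'dup': [-8, -1, -8, -8]
After 'push -5': [-8, -1, -8, -8, -5]
After 'drop': [-8, -1, -8, -8]
After 'push -1': [-8, -1, -8, -8, -1]
After 'pick 0': [-8, -1, -8, -8, -1, -1]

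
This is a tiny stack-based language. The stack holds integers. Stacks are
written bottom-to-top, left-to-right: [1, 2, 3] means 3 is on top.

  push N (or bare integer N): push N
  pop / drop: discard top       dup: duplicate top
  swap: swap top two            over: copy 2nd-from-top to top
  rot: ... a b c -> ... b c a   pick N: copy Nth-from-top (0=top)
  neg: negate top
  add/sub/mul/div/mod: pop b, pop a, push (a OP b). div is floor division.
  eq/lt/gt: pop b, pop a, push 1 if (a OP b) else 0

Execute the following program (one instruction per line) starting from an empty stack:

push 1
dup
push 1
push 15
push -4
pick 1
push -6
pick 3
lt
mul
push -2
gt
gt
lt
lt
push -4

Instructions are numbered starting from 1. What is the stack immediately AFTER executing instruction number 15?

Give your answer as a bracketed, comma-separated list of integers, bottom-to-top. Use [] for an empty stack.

Step 1 ('push 1'): [1]
Step 2 ('dup'): [1, 1]
Step 3 ('push 1'): [1, 1, 1]
Step 4 ('push 15'): [1, 1, 1, 15]
Step 5 ('push -4'): [1, 1, 1, 15, -4]
Step 6 ('pick 1'): [1, 1, 1, 15, -4, 15]
Step 7 ('push -6'): [1, 1, 1, 15, -4, 15, -6]
Step 8 ('pick 3'): [1, 1, 1, 15, -4, 15, -6, 15]
Step 9 ('lt'): [1, 1, 1, 15, -4, 15, 1]
Step 10 ('mul'): [1, 1, 1, 15, -4, 15]
Step 11 ('push -2'): [1, 1, 1, 15, -4, 15, -2]
Step 12 ('gt'): [1, 1, 1, 15, -4, 1]
Step 13 ('gt'): [1, 1, 1, 15, 0]
Step 14 ('lt'): [1, 1, 1, 0]
Step 15 ('lt'): [1, 1, 0]

Answer: [1, 1, 0]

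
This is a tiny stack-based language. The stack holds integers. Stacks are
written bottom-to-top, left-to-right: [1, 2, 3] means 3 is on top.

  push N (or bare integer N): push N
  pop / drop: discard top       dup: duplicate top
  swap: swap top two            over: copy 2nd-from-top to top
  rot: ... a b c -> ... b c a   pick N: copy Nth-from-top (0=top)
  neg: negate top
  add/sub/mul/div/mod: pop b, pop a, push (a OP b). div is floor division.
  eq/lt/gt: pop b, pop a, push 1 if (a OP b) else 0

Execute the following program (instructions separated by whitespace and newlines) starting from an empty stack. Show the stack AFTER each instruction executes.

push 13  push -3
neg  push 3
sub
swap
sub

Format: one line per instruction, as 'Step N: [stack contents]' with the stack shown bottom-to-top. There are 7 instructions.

Step 1: [13]
Step 2: [13, -3]
Step 3: [13, 3]
Step 4: [13, 3, 3]
Step 5: [13, 0]
Step 6: [0, 13]
Step 7: [-13]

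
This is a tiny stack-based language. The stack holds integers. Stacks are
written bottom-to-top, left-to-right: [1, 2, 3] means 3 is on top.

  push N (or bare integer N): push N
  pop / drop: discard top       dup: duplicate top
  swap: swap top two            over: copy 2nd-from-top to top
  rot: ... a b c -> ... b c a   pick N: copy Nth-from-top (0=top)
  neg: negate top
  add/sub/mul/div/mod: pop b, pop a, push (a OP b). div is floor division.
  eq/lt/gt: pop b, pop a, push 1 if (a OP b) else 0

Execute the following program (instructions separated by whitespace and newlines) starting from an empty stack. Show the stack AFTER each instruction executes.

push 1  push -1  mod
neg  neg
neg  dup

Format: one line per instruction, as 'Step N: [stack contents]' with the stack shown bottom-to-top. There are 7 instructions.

Step 1: [1]
Step 2: [1, -1]
Step 3: [0]
Step 4: [0]
Step 5: [0]
Step 6: [0]
Step 7: [0, 0]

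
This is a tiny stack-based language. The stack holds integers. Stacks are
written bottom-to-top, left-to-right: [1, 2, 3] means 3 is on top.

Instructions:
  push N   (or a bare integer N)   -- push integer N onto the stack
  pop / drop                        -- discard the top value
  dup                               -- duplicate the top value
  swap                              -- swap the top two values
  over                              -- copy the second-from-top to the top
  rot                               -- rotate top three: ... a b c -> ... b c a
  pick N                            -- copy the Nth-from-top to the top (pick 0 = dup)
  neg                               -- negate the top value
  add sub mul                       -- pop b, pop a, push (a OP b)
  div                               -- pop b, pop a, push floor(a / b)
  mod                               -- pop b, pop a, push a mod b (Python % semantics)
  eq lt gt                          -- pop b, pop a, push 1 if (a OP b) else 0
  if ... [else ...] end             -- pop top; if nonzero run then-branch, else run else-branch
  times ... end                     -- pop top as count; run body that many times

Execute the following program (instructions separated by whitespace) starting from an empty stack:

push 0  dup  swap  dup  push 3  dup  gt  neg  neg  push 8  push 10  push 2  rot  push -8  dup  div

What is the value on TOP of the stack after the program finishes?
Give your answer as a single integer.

After 'push 0': [0]
After 'dup': [0, 0]
After 'swap': [0, 0]
After 'dup': [0, 0, 0]
After 'push 3': [0, 0, 0, 3]
After 'dup': [0, 0, 0, 3, 3]
After 'gt': [0, 0, 0, 0]
After 'neg': [0, 0, 0, 0]
After 'neg': [0, 0, 0, 0]
After 'push 8': [0, 0, 0, 0, 8]
After 'push 10': [0, 0, 0, 0, 8, 10]
After 'push 2': [0, 0, 0, 0, 8, 10, 2]
After 'rot': [0, 0, 0, 0, 10, 2, 8]
After 'push -8': [0, 0, 0, 0, 10, 2, 8, -8]
After 'dup': [0, 0, 0, 0, 10, 2, 8, -8, -8]
After 'div': [0, 0, 0, 0, 10, 2, 8, 1]

Answer: 1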